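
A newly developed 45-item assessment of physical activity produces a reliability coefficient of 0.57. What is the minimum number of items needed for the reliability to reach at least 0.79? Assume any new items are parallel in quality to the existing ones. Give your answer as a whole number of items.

128

n = 0.79 × (1 − 0.57) / [ 0.57 × (1 − 0.79) ]
n = 0.3397 / 0.1197 ≈ 2.8379
So the test needs 2.8379 × 45 ≈ 127.71 items; rounding up, 128.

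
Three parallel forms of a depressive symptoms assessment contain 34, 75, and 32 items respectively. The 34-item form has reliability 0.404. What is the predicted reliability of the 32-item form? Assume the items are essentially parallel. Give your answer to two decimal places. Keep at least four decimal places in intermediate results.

0.39

Only the ratio of lengths matters: n = 32/34 = 0.9412
r_{32} = n·r / (1 + (n − 1)·r) = 0.3802 / 0.9762 ≈ 0.3895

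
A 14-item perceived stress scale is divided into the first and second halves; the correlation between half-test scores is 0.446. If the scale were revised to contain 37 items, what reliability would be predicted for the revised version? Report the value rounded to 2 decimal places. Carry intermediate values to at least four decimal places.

First correct the split-half correlation to full-test reliability: r_full = 2 × 0.446 / (1 + 0.446) ≈ 0.6169
Length factor from 14 to 37 items: n = 37/14 = 2.6429
r_new = n·r_full / (1 + (n − 1)·r_full) = 1.6304 / 2.0135 ≈ 0.8097

0.81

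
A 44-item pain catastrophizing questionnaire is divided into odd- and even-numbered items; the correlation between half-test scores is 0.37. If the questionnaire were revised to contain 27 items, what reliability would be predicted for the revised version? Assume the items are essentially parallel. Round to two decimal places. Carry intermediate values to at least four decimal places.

0.42

Full-test reliability from the split-half r: r_full = 2(0.37)/(1 + 0.37) = 0.5401
Length factor from 44 to 27 items: n = 27/44 = 0.6136
r_new = n·r_full / (1 + (n − 1)·r_full) = 0.3314 / 0.7913 ≈ 0.4188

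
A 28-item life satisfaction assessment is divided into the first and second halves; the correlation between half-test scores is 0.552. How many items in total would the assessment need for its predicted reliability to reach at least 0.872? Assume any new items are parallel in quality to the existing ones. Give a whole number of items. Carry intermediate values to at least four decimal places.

78

r_full = 2(0.552)/(1 + 0.552) = 0.7113
n = r_tgt(1 − r_full) / [r_full(1 − r_tgt)] = 0.872 × 0.2887 / (0.7113 × 0.128) ≈ 2.7650
Items = 2.7650 × 28 ≈ 77.42 → 78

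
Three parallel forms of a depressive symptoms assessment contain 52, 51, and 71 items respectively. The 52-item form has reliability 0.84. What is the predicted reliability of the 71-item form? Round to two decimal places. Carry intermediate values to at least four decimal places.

Only the ratio of lengths matters: n = 71/52 = 1.3654
r_{71} = n·r / (1 + (n − 1)·r) = 1.1469 / 1.3069 ≈ 0.8776

0.88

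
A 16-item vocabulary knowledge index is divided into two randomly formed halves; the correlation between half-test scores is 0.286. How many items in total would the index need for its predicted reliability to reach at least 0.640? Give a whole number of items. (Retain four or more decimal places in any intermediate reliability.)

36

r_full = 2(0.286)/(1 + 0.286) = 0.4448
n = r_tgt(1 − r_full) / [r_full(1 − r_tgt)] = 0.640 × 0.5552 / (0.4448 × 0.360) ≈ 2.2190
Items = 2.2190 × 16 ≈ 35.50 → 36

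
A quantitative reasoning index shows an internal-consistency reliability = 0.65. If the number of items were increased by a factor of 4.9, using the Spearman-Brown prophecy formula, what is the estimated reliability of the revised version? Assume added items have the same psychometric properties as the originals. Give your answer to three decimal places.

r_new = (4.9 × 0.65) / (1 + (4.9 − 1) × 0.65)
r_new = 3.1850 / 3.5350 ≈ 0.9010

0.901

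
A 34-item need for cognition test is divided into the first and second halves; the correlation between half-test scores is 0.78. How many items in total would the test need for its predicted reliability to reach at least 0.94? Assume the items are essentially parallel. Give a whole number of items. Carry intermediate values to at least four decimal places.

r_full = 2(0.78)/(1 + 0.78) = 0.8764
Solve Spearman-Brown for n: n = 0.94(1 − 0.8764) / [0.8764(1 − 0.94)] = 2.2095
Required items = 2.2095 × 34 = 75.12, so 76 items.

76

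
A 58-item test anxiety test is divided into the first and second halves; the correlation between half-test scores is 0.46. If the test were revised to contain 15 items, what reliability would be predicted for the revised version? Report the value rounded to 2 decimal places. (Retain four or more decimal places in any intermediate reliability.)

0.31

Full-test reliability from the split-half r: r_full = 2(0.46)/(1 + 0.46) = 0.6301
Length factor from 58 to 15 items: n = 15/58 = 0.2586
r_new = n·r_full / (1 + (n − 1)·r_full) = 0.1629 / 0.5328 ≈ 0.3057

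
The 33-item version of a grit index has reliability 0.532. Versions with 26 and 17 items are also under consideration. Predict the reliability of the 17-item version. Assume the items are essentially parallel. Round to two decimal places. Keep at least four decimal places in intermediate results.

Only the ratio of lengths matters: n = 17/33 = 0.5152
r_{17} = n·r / (1 + (n − 1)·r) = 0.2741 / 0.7421 ≈ 0.3694

0.37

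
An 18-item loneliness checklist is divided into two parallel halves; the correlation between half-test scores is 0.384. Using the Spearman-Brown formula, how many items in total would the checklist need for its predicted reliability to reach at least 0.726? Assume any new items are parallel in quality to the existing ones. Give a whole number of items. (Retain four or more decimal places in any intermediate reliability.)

r_full = 2(0.384)/(1 + 0.384) = 0.5549
Solve Spearman-Brown for n: n = 0.726(1 − 0.5549) / [0.5549(1 − 0.726)] = 2.1253
Required items = 2.1253 × 18 = 38.26, so 39 items.

39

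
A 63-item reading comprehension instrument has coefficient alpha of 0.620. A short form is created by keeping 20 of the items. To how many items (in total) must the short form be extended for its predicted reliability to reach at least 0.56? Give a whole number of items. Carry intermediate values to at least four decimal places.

Short-form reliability: n = 20/63 = 0.3175; r_20 = n·r/(1+(n−1)r) ≈ 0.3412
Then solve for n' with r_old = 0.3412, r_target = 0.56: n' = 0.56(1 − 0.3412)/[0.3412(1 − 0.56)] = 2.4574
Items = 2.4574 × 20 ≈ 49.15 → 50

50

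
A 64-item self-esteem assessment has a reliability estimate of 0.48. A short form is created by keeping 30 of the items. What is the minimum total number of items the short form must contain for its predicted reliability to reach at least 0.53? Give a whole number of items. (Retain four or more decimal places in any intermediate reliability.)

79

Short-form reliability: n = 30/64 = 0.4688; r_30 = n·r/(1+(n−1)r) ≈ 0.3020
Length factor from the short form to reach 0.53: n' = 0.53(1 − 0.3020) / [0.3020(1 − 0.53)] ≈ 2.6063
Items = 2.6063 × 30 ≈ 78.19 → 79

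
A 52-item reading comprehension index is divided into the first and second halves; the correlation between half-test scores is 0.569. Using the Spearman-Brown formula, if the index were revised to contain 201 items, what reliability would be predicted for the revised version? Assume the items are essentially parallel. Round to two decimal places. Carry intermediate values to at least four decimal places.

0.91

Full-test reliability from the split-half r: r_full = 2(0.569)/(1 + 0.569) = 0.7253
Length factor from 52 to 201 items: n = 201/52 = 3.8654
r_new = n·r_full / (1 + (n − 1)·r_full) = 2.8036 / 3.0783 ≈ 0.9108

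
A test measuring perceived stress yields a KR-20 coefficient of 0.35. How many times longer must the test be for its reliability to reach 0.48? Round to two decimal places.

1.71

n = 0.48 × (1 − 0.35) / [ 0.35 × (1 − 0.48) ]
n = 0.3120 / 0.1820 ≈ 1.7143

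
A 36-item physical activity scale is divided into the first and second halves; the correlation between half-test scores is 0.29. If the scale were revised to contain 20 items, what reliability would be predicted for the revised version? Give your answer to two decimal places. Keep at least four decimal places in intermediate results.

0.31

Spearman-Brown correction (n = 2): r_full = 2·0.29/(1 + 0.29) = 0.4496
Length factor from 36 to 20 items: n = 20/36 = 0.5556
r_new = n·r_full / (1 + (n − 1)·r_full) = 0.2498 / 0.8002 ≈ 0.3122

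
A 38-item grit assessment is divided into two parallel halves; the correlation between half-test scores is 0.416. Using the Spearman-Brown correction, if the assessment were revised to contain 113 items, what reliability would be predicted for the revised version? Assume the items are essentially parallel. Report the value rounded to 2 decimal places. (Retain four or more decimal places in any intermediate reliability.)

Full-test reliability from the split-half r: r_full = 2(0.416)/(1 + 0.416) = 0.5876
Then adjust to 113 items: n = 113/38 = 2.9737
r_new = n·r_full / (1 + (n − 1)·r_full) = 1.7473 / 2.1597 ≈ 0.8090

0.81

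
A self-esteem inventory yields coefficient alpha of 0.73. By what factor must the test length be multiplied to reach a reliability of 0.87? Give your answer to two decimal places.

n = 0.87(1 − 0.73) / [0.73(1 − 0.87)]
n = 0.2349 / 0.0949 ≈ 2.4752

2.48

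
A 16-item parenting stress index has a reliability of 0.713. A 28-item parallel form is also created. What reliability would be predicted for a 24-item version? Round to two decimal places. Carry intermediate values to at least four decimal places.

The 28-item form is not needed; work directly from the 16-item form with n = 24/16 = 1.5000.
r_{24} = n·r / (1 + (n − 1)·r) = 1.0695 / 1.3565 ≈ 0.7884

0.79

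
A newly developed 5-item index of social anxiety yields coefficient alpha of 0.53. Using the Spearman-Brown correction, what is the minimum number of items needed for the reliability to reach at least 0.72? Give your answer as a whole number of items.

n = 0.72 × (1 − 0.53) / [ 0.53 × (1 − 0.72) ]
n = 0.3384 / 0.1484 ≈ 2.2803
Items needed = n × 5 = 2.2803 × 5 ≈ 11.40 → round up to 12

12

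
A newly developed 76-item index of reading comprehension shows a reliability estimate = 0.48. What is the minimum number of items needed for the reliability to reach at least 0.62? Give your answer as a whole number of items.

n = 0.62(1 − 0.48) / [0.48(1 − 0.62)]
  = 0.3224 / 0.1824 = 1.7675
Items needed = n × 76 = 1.7675 × 76 ≈ 134.33 → round up to 135

135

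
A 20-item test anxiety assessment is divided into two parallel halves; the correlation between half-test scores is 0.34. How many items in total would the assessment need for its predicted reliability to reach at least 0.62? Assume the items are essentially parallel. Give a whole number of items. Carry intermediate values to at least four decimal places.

32

r_full = 2(0.34)/(1 + 0.34) = 0.5075
Solve Spearman-Brown for n: n = 0.62(1 − 0.5075) / [0.5075(1 − 0.62)] = 1.5834
Items = 1.5834 × 20 ≈ 31.67 → 32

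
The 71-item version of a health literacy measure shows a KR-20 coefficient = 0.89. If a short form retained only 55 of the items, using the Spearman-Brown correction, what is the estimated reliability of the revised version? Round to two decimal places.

0.86

Length ratio n = 55/71 = 0.7746
Apply the Spearman-Brown prophecy formula, r' = nr / [1 + (n − 1)r]:
r_new = (0.7746 × 0.89) / (1 + (0.7746 − 1) × 0.89)
r_new = 0.6894 / 0.7994 ≈ 0.8624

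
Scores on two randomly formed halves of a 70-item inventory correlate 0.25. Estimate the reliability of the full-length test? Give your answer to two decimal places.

0.40

Apply the Spearman-Brown correction with n = 2:
r_full = 2(0.25) / (1 + 0.25)
       = 0.5000 / 1.2500 = 0.4000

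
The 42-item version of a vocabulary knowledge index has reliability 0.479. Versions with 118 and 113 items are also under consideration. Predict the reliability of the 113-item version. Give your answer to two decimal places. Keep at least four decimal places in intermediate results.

0.71

Only the ratio of lengths matters: n = 113/42 = 2.6905
r_{113} = n·r / (1 + (n − 1)·r) = 1.2887 / 1.8097 ≈ 0.7121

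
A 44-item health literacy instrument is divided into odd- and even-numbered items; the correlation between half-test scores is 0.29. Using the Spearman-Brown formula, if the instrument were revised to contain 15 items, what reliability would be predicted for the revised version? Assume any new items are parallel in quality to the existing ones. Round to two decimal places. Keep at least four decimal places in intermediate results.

First correct the split-half correlation to full-test reliability: r_full = 2 × 0.29 / (1 + 0.29) ≈ 0.4496
Length factor from 44 to 15 items: n = 15/44 = 0.3409
r_new = n·r_full / (1 + (n − 1)·r_full) = 0.1533 / 0.7037 ≈ 0.2178

0.22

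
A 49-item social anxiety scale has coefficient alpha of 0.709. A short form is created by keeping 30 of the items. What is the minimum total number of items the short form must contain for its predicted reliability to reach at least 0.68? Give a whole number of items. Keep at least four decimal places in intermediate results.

43

First, r for the 30-item form: n = 30/49 = 0.6122, so r_30 = 0.6122·0.709/(1 + (0.6122 − 1)·0.709) = 0.5986
Length factor from the short form to reach 0.68: n' = 0.68(1 − 0.5986) / [0.5986(1 − 0.68)] ≈ 1.4249
Total items = 1.4249 × 30 = 42.75, rounded up to 43.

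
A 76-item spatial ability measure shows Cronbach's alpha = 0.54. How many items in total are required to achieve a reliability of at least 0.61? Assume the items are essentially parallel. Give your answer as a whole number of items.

102

n = 0.61(1 − 0.54) / [0.54(1 − 0.61)]
n = 0.2806 / 0.2106 ≈ 1.3324
1.3324 × 76 = 101.26 → 102 items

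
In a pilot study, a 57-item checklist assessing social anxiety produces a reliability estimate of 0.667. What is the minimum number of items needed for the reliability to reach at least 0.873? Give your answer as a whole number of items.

Rearranging the Spearman-Brown formula for n,
n = r_target (1 − r_old) / [ r_old (1 − r_target) ]
n = 0.873(1 − 0.667) / [0.667(1 − 0.873)]
n = 0.290709 / 0.084709 ≈ 3.4319
Items needed = n × 57 = 3.4319 × 57 ≈ 195.62 → round up to 196

196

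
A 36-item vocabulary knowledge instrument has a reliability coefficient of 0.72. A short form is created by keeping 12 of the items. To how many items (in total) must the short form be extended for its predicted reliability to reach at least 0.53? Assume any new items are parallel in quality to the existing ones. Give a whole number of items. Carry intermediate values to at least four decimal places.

16

First, r for the 12-item form: n = 12/36 = 0.3333, so r_12 = 0.3333·0.72/(1 + (0.3333 − 1)·0.72) = 0.4615
Length factor from the short form to reach 0.53: n' = 0.53(1 − 0.4615) / [0.4615(1 − 0.53)] ≈ 1.3158
Total items = 1.3158 × 12 = 15.79, rounded up to 16.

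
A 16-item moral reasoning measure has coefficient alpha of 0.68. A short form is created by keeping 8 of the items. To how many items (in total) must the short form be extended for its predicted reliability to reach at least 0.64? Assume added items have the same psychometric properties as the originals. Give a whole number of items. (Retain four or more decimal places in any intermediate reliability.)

14

First, r for the 8-item form: n = 8/16 = 0.5000, so r_8 = 0.5000·0.68/(1 + (0.5000 − 1)·0.68) = 0.5152
Then solve for n' with r_old = 0.5152, r_target = 0.64: n' = 0.64(1 − 0.5152)/[0.5152(1 − 0.64)] = 1.6729
Items = 1.6729 × 8 ≈ 13.38 → 14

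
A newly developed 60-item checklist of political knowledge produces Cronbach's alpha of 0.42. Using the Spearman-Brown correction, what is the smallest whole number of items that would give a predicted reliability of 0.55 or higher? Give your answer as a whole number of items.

102

Spearman-Brown solved for the length factor n:
n = r_target (1 − r_old) / [ r_old (1 − r_target) ]
n = 0.55(1 − 0.42) / [0.42(1 − 0.55)]
n = 0.3190 / 0.1890 ≈ 1.6878
So the test needs 1.6878 × 60 ≈ 101.27 items; rounding up, 102.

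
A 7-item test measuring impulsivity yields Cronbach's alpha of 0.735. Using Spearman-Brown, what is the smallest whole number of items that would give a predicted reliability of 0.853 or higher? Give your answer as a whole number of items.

n = 0.853 × (1 − 0.735) / [ 0.735 × (1 − 0.853) ]
  = 0.226045 / 0.108045 = 2.0921
2.0921 × 7 = 14.64 → 15 items

15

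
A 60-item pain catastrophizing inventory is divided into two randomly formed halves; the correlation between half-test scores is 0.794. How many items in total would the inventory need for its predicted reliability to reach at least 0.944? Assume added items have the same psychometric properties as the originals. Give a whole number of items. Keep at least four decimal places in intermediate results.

r_full = 2(0.794)/(1 + 0.794) = 0.8852
n = r_tgt(1 − r_full) / [r_full(1 − r_tgt)] = 0.944 × 0.1148 / (0.8852 × 0.056) ≈ 2.1862
Required items = 2.1862 × 60 = 131.17, so 132 items.

132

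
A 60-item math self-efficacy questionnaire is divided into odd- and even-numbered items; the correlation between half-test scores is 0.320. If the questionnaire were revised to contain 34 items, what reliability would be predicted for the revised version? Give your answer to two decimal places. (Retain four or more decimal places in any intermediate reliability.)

0.35

Spearman-Brown correction (n = 2): r_full = 2·0.320/(1 + 0.320) = 0.4848
Length factor from 60 to 34 items: n = 34/60 = 0.5667
r_new = n·r_full / (1 + (n − 1)·r_full) = 0.2747 / 0.7899 ≈ 0.3478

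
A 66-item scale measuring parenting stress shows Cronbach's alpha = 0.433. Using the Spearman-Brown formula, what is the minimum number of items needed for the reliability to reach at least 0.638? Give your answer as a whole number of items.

153

n = 0.638 × (1 − 0.433) / [ 0.433 × (1 − 0.638) ]
  = 0.361746 / 0.156746 = 2.3078
Items needed = n × 66 = 2.3078 × 66 ≈ 152.31 → round up to 153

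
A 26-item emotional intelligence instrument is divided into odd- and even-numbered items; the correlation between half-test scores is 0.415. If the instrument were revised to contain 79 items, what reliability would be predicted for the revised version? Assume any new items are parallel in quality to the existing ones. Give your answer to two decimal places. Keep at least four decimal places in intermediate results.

Full-test reliability from the split-half r: r_full = 2(0.415)/(1 + 0.415) = 0.5866
Length factor from 26 to 79 items: n = 79/26 = 3.0385
r_new = n·r_full / (1 + (n − 1)·r_full) = 1.7824 / 2.1958 ≈ 0.8117

0.81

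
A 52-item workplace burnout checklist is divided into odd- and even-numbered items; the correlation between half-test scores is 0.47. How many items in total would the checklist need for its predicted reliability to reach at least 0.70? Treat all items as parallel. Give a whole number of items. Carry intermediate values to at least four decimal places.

Corrected full-test reliability: r_full = 2 × 0.47 / (1 + 0.47) ≈ 0.6395
Solve Spearman-Brown for n: n = 0.70(1 − 0.6395) / [0.6395(1 − 0.70)] = 1.3154
Required items = 1.3154 × 52 = 68.40, so 69 items.

69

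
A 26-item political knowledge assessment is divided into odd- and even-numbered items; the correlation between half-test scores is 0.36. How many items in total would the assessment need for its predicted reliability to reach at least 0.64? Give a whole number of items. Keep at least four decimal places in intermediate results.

42

Corrected full-test reliability: r_full = 2 × 0.36 / (1 + 0.36) ≈ 0.5294
n = r_tgt(1 − r_full) / [r_full(1 − r_tgt)] = 0.64 × 0.4706 / (0.5294 × 0.36) ≈ 1.5803
Items = 1.5803 × 26 ≈ 41.09 → 42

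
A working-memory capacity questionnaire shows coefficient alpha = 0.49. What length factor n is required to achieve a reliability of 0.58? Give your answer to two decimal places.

n = 0.58(1 − 0.49) / [0.49(1 − 0.58)]
  = 0.2958 / 0.2058 = 1.4373

1.44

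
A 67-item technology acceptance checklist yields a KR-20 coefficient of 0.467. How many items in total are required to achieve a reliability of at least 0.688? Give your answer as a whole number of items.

169

Spearman-Brown solved for the length factor n:
n = r*(1 − r) / [ r (1 − r*) ]
n = 0.688(1 − 0.467) / [0.467(1 − 0.688)]
  = 0.366704 / 0.145704 = 2.5168
2.5168 × 67 = 168.63 → 169 items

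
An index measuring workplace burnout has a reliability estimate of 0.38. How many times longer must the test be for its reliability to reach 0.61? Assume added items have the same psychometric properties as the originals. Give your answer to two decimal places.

2.55

Invert Spearman-Brown to solve for n:
n = r*(1 − r) / [ r (1 − r*) ]
n = 0.61 × (1 − 0.38) / [ 0.38 × (1 − 0.61) ]
n = 0.3782 / 0.1482 ≈ 2.5520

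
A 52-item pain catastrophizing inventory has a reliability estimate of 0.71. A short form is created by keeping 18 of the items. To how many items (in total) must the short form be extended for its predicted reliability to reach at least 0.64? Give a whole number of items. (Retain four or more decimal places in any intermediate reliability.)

First, r for the 18-item form: n = 18/52 = 0.3462, so r_18 = 0.3462·0.71/(1 + (0.3462 − 1)·0.71) = 0.4588
Then solve for n' with r_old = 0.4588, r_target = 0.64: n' = 0.64(1 − 0.4588)/[0.4588(1 − 0.64)] = 2.0971
Total items = 2.0971 × 18 = 37.75, rounded up to 38.

38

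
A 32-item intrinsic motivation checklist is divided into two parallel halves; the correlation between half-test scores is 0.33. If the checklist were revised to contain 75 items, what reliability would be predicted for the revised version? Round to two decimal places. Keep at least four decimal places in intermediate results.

0.70

Full-test reliability from the split-half r: r_full = 2(0.33)/(1 + 0.33) = 0.4962
Length factor from 32 to 75 items: n = 75/32 = 2.3438
r_new = n·r_full / (1 + (n − 1)·r_full) = 1.1630 / 1.6668 ≈ 0.6977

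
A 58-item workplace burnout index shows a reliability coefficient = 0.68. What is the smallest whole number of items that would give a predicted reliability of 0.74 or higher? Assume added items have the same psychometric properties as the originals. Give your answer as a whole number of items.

n = [0.74 × 0.32] / [0.68 × 0.26]
n = 0.2368 / 0.1768 ≈ 1.3394
Items needed = n × 58 = 1.3394 × 58 ≈ 77.69 → round up to 78

78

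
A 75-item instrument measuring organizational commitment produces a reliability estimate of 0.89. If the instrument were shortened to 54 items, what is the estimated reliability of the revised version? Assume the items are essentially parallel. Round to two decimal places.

0.85

The new length is 54/75 = 0.72 times the old.
By Spearman-Brown, r_new = n r / (1 + (n − 1) r).
r_new = (0.72 × 0.89) / (1 + (0.72 − 1) × 0.89)
r_new = 0.6408 / 0.7508 ≈ 0.8535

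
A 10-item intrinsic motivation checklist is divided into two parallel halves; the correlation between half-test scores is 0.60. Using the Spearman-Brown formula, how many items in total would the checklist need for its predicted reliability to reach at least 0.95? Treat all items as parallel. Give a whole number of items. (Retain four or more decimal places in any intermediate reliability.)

64

Corrected full-test reliability: r_full = 2 × 0.60 / (1 + 0.60) ≈ 0.7500
n = r_tgt(1 − r_full) / [r_full(1 − r_tgt)] = 0.95 × 0.2500 / (0.7500 × 0.05) ≈ 6.3333
Required items = 6.3333 × 10 = 63.33, so 64 items.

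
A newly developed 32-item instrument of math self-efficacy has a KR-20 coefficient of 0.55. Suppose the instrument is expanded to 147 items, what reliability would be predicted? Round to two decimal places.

The new length is 147/32 = 4.5938 times the old.
Apply the Spearman-Brown prophecy formula, r' = nr / [1 + (n − 1)r]:
r_new = (4.5938 × 0.55) / (1 + (4.5938 − 1) × 0.55)
r_new = 2.5266 / 2.9766 ≈ 0.8488

0.85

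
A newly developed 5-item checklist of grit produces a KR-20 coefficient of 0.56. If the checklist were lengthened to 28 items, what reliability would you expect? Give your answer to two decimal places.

Length ratio n = 28/5 = 5.6
Spearman-Brown: r_new = n·r / (1 + (n − 1)·r)
r_new = (5.6 × 0.56) / (1 + (5.6 − 1) × 0.56)
r_new = 3.1360 / 3.5760 ≈ 0.8770

0.88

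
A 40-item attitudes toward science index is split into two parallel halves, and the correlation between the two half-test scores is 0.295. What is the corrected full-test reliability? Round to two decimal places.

0.46

Each half is half the length of the full test, so the full test is n = 2 times a half.
r_full = 2(0.295) / (1 + 0.295)
r_full = 0.5900 / 1.2950 ≈ 0.4556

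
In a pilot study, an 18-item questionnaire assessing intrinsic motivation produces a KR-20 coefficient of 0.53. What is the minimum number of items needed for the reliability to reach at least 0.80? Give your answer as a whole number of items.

Rearranging the Spearman-Brown formula for n,
n = r*(1 − r) / [ r (1 − r*) ]
n = 0.80(1 − 0.53) / [0.53(1 − 0.80)]
n = 0.3760 / 0.1060 ≈ 3.5472
So the test needs 3.5472 × 18 ≈ 63.85 items; rounding up, 64.

64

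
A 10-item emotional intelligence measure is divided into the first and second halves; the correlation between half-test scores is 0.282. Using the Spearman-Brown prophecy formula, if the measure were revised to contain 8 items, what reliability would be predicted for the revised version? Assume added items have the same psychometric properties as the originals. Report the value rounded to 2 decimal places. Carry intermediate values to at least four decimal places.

Full-test reliability from the split-half r: r_full = 2(0.282)/(1 + 0.282) = 0.4399
Length factor from 10 to 8 items: n = 8/10 = 0.8000
r_new = n·r_full / (1 + (n − 1)·r_full) = 0.3519 / 0.9120 ≈ 0.3859

0.39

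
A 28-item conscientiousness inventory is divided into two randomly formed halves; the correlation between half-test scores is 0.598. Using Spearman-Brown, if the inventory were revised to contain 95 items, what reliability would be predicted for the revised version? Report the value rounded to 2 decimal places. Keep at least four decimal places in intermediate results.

0.91

Full-test reliability from the split-half r: r_full = 2(0.598)/(1 + 0.598) = 0.7484
Then adjust to 95 items: n = 95/28 = 3.3929
r_new = n·r_full / (1 + (n − 1)·r_full) = 2.5392 / 2.7908 ≈ 0.9098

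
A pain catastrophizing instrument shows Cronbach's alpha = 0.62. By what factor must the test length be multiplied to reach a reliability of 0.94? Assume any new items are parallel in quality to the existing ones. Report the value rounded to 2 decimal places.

n = [0.94 × 0.38] / [0.62 × 0.06]
  = 0.3572 / 0.0372 = 9.6022

9.60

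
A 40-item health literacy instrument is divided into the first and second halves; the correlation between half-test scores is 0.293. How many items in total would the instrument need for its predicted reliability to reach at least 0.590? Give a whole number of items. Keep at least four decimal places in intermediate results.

70

r_full = 2(0.293)/(1 + 0.293) = 0.4532
n = r_tgt(1 − r_full) / [r_full(1 − r_tgt)] = 0.590 × 0.5468 / (0.4532 × 0.410) ≈ 1.7362
Required items = 1.7362 × 40 = 69.45, so 70 items.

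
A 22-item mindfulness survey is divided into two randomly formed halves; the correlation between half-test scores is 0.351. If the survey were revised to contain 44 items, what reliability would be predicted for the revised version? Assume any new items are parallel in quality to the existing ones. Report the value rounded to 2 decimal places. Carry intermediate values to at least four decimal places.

0.68

Full-test reliability from the split-half r: r_full = 2(0.351)/(1 + 0.351) = 0.5196
Length factor from 22 to 44 items: n = 44/22 = 2.0000
r_new = n·r_full / (1 + (n − 1)·r_full) = 1.0392 / 1.5196 ≈ 0.6839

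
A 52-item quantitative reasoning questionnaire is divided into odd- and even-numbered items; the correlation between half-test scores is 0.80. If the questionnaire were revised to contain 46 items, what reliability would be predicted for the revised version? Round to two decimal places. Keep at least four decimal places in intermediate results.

0.88

Full-test reliability from the split-half r: r_full = 2(0.80)/(1 + 0.80) = 0.8889
Length factor from 52 to 46 items: n = 46/52 = 0.8846
r_new = n·r_full / (1 + (n − 1)·r_full) = 0.7863 / 0.8974 ≈ 0.8762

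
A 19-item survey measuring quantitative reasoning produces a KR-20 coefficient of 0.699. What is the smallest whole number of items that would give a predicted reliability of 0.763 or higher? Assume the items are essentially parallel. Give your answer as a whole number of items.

27

n = [0.763 × 0.301] / [0.699 × 0.237]
  = 0.229663 / 0.165663 = 1.3863
1.3863 × 19 = 26.34 → 27 items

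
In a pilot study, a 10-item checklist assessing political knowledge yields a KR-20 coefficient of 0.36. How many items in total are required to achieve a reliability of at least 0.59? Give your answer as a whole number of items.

26

n = [0.59 × 0.64] / [0.36 × 0.41]
  = 0.3776 / 0.1476 = 2.5583
2.5583 × 10 = 25.58 → 26 items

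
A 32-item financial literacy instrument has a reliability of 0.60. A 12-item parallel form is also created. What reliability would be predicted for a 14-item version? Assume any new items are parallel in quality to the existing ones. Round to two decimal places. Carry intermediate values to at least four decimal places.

Only the ratio of lengths matters: n = 14/32 = 0.4375
r_{14} = n·r / (1 + (n − 1)·r) = 0.2625 / 0.6625 ≈ 0.3962

0.40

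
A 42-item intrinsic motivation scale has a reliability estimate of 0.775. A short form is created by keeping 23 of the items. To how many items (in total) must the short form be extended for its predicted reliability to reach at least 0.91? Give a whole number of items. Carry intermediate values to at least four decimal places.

124

Short-form reliability: n = 23/42 = 0.5476; r_23 = n·r/(1+(n−1)r) ≈ 0.6535
Then solve for n' with r_old = 0.6535, r_target = 0.91: n' = 0.91(1 − 0.6535)/[0.6535(1 − 0.91)] = 5.3611
Items = 5.3611 × 23 ≈ 123.31 → 124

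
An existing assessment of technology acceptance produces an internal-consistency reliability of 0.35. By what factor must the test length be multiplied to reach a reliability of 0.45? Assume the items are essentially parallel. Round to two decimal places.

1.52

Invert Spearman-Brown to solve for n:
n = r*(1 − r) / [ r (1 − r*) ]
n = [0.45 × 0.65] / [0.35 × 0.55]
n = 0.2925 / 0.1925 ≈ 1.5195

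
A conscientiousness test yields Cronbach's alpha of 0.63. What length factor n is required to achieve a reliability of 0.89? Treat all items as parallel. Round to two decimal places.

4.75

n = [0.89 × 0.37] / [0.63 × 0.11]
n = 0.3293 / 0.0693 ≈ 4.7518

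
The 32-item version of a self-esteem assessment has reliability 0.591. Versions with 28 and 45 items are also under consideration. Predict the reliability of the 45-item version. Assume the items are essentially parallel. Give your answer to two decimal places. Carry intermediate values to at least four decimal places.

0.67

Only the ratio of lengths matters: n = 45/32 = 1.4062
r_{45} = n·r / (1 + (n − 1)·r) = 0.8311 / 1.2401 ≈ 0.6702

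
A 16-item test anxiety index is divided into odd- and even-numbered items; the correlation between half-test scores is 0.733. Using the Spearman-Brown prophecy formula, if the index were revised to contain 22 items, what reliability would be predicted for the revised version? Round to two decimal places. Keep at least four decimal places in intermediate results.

0.88

Full-test reliability from the split-half r: r_full = 2(0.733)/(1 + 0.733) = 0.8459
Length factor from 16 to 22 items: n = 22/16 = 1.3750
r_new = n·r_full / (1 + (n − 1)·r_full) = 1.1631 / 1.3172 ≈ 0.8830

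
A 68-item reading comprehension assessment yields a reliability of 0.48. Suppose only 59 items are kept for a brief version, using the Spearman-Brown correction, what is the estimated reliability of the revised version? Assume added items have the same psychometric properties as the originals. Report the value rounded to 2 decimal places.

Length ratio n = 59/68 = 0.8676
r_new = (0.8676 × 0.48) / (1 + (0.8676 − 1) × 0.48)
r_new = 0.4164 / 0.9364 ≈ 0.4447

0.44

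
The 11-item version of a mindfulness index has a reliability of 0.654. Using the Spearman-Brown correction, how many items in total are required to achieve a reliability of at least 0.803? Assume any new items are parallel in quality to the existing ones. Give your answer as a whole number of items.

Spearman-Brown solved for the length factor n:
n = r_target (1 − r_old) / [ r_old (1 − r_target) ]
n = 0.803(1 − 0.654) / [0.654(1 − 0.803)]
n = 0.277838 / 0.128838 ≈ 2.1565
Items needed = n × 11 = 2.1565 × 11 ≈ 23.72 → round up to 24

24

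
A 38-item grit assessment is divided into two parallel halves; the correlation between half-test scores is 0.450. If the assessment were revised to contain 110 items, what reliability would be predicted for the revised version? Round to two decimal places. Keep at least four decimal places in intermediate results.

Spearman-Brown correction (n = 2): r_full = 2·0.450/(1 + 0.450) = 0.6207
Length factor from 38 to 110 items: n = 110/38 = 2.8947
r_new = n·r_full / (1 + (n − 1)·r_full) = 1.7967 / 2.1760 ≈ 0.8257

0.83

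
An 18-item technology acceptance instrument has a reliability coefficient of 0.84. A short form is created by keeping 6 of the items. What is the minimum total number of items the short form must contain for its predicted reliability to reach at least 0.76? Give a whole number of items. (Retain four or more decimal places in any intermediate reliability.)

First, r for the 6-item form: n = 6/18 = 0.3333, so r_6 = 0.3333·0.84/(1 + (0.3333 − 1)·0.84) = 0.6363
Length factor from the short form to reach 0.76: n' = 0.76(1 − 0.6363) / [0.6363(1 − 0.76)] ≈ 1.8100
Total items = 1.8100 × 6 = 10.86, rounded up to 11.

11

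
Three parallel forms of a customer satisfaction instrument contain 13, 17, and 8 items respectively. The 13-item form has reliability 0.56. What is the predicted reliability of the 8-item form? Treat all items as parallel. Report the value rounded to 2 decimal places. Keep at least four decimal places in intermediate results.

Only the ratio of lengths matters: n = 8/13 = 0.6154
r_{8} = n·r / (1 + (n − 1)·r) = 0.3446 / 0.7846 ≈ 0.4392

0.44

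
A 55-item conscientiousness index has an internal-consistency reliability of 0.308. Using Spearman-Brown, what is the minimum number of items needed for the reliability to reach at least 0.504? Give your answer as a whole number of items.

126

Invert Spearman-Brown to solve for n:
n = r*(1 − r) / [ r (1 − r*) ]
n = [0.504 × 0.692] / [0.308 × 0.496]
n = 0.348768 / 0.152768 ≈ 2.2830
So the test needs 2.2830 × 55 ≈ 125.56 items; rounding up, 126.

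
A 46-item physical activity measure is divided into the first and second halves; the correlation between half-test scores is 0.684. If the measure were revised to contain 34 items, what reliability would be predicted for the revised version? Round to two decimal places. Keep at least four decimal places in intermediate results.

0.76

Spearman-Brown correction (n = 2): r_full = 2·0.684/(1 + 0.684) = 0.8124
Then adjust to 34 items: n = 34/46 = 0.7391
r_new = n·r_full / (1 + (n − 1)·r_full) = 0.6004 / 0.7880 ≈ 0.7619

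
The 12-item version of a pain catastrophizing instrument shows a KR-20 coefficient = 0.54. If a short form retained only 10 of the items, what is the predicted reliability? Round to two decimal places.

n = 10/12 = 0.8333
r_new = 0.8333·0.54 / [1 + (0.8333 − 1)·0.54]
     = 0.4500 / 0.9100 = 0.4945

0.49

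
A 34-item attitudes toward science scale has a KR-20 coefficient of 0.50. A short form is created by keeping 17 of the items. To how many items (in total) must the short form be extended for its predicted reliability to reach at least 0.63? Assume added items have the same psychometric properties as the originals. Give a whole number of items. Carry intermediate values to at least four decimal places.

First, r for the 17-item form: n = 17/34 = 0.5000, so r_17 = 0.5000·0.50/(1 + (0.5000 − 1)·0.50) = 0.3333
Then solve for n' with r_old = 0.3333, r_target = 0.63: n' = 0.63(1 − 0.3333)/[0.3333(1 − 0.63)] = 3.4059
Total items = 3.4059 × 17 = 57.90, rounded up to 58.

58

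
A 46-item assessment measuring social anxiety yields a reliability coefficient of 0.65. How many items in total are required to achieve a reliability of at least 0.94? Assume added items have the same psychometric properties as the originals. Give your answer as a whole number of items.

n = 0.94 × (1 − 0.65) / [ 0.65 × (1 − 0.94) ]
  = 0.3290 / 0.0390 = 8.4359
So the test needs 8.4359 × 46 ≈ 388.05 items; rounding up, 389.

389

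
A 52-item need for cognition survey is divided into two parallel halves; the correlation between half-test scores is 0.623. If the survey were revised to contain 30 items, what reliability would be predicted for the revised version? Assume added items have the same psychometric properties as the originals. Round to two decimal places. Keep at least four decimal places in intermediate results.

Spearman-Brown correction (n = 2): r_full = 2·0.623/(1 + 0.623) = 0.7677
Then adjust to 30 items: n = 30/52 = 0.5769
r_new = n·r_full / (1 + (n − 1)·r_full) = 0.4429 / 0.6752 ≈ 0.6560

0.66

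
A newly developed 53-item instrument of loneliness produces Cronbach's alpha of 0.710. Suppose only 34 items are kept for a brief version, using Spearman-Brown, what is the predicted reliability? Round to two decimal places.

The new length is 34/53 = 0.6415 times the old.
Apply the Spearman-Brown prophecy formula, r' = nr / [1 + (n − 1)r]:
r_new = 0.6415·0.710 / [1 + (0.6415 − 1)·0.710]
r_new = 0.4555 / 0.7455 ≈ 0.6110

0.61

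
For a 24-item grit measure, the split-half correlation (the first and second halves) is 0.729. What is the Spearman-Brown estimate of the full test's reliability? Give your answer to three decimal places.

r_full = 2(0.729) / (1 + 0.729)
r_full = 1.4580 / 1.7290 ≈ 0.8433

0.843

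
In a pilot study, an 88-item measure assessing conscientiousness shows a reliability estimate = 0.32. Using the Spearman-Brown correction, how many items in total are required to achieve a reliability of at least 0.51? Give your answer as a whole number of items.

195

n = [0.51 × 0.68] / [0.32 × 0.49]
n = 0.3468 / 0.1568 ≈ 2.2117
Items needed = n × 88 = 2.2117 × 88 ≈ 194.63 → round up to 195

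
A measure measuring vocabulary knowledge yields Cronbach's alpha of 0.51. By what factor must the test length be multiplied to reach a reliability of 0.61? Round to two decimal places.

1.50

n = 0.61 × (1 − 0.51) / [ 0.51 × (1 − 0.61) ]
n = 0.2989 / 0.1989 ≈ 1.5028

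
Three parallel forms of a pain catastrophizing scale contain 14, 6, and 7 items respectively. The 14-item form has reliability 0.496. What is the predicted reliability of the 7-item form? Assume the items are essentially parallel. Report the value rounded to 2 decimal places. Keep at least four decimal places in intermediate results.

0.33

The 6-item form is not needed; work directly from the 14-item form with n = 7/14 = 0.5000.
r_{7} = n·r / (1 + (n − 1)·r) = 0.2480 / 0.7520 ≈ 0.3298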